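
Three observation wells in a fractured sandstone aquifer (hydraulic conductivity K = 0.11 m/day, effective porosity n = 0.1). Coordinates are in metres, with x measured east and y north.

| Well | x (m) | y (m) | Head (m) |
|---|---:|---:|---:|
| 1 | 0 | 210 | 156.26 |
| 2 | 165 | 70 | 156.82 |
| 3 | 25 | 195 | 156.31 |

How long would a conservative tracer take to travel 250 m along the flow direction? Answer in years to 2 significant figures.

With h = a·x + b·y + c and 1 as origin, the differences give:
  165·a + (-140)·b = +0.56
  25·a + (-15)·b = +0.05
Eliminate b (×(-15) and ×(-140), subtract): 1025·a = -1.400 → a = ∂h/∂x = -0.001366
Back-substitute: b = ∂h/∂y = -0.005610.
|∇h| = √(-0.001366² + -0.005610²) = 0.005774
Seepage velocity v = K·i/n = 0.11 × 0.005774 / 0.1 = 0.006351 m/day.
t = 250 / 0.006351 = 3.936e+04 days = 108 years.

110 years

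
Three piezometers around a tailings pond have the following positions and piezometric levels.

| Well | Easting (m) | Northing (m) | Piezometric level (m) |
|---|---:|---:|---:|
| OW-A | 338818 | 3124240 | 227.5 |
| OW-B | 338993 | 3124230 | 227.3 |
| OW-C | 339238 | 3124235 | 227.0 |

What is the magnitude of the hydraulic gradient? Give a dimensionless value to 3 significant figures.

0.00160

Taking OW-A as reference: OW-B−OW-A = (175, -10, -0.2); OW-C−OW-A = (420, -5, -0.5).
Solve a·Δx + b·Δy = Δh: det = 175·(-5) − 420·(-10) = 3325.
∂h/∂x = [(-0.2)·(-5) − (-0.5)·(-10)] / 3325 = -0.001203
∂h/∂y = [175·(-0.5) − 420·(-0.2)] / 3325 = -0.001053
|∇h| = √(-0.001203² + -0.001053²) = 0.001599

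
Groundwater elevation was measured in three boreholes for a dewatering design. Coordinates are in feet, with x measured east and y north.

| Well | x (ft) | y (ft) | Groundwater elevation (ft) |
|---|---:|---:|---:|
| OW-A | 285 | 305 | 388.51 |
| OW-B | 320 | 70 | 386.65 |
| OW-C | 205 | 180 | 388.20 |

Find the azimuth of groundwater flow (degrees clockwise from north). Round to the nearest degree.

135°

Three-point gradient (reference OW-A): Δ to OW-B = (35, -235, -1.86), Δ to OW-C = (-80, -125, -0.31).
∂h/∂x = -0.006889, ∂h/∂y = +0.006889 (det = -23175).
Flow direction (−∇h) has components (+0.006889 E, -0.006889 N).
Azimuth = atan2(E, N) = atan2(+0.006889, -0.006889) = 135.0° ≈ 135°.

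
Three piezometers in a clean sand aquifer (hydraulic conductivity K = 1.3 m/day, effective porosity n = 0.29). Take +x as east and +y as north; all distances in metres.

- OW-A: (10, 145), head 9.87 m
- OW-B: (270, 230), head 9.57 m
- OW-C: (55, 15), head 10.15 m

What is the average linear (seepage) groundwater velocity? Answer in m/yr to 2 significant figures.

3.8 m/yr

Taking OW-A as reference: OW-B−OW-A = (260, 85, -0.30); OW-C−OW-A = (45, -130, +0.28).
Determinant of the coordinate differences = 260·(-130) − 45·85 = -37625.
∂h/∂x = [(-0.30)·(-130) − (+0.28)·85] / -37625 = -0.0004040
∂h/∂y = [260·(+0.28) − 45·(-0.30)] / -37625 = -0.002294
|∇h| = √(-0.0004040² + -0.002294²) = 0.002329
Seepage velocity v = K·i/n = 1.3 × 0.002329 / 0.29 = 0.01044 m/day = 3.813 m/yr.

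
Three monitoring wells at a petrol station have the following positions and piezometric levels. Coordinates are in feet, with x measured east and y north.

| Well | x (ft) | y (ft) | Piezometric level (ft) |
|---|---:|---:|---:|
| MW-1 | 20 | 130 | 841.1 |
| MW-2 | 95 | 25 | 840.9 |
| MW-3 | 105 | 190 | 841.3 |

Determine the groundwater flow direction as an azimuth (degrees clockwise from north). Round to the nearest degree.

196°

Differences from MW-1: to MW-2 (Δx, Δy, Δh) = (75, -105, -0.2); to MW-3 = (85, 60, +0.2).
Solve a·Δx + b·Δy = Δh: det = 75·60 − 85·(-105) = 13425.
∂h/∂x = [(-0.2)·60 − (+0.2)·(-105)] / 13425 = +0.0006704
∂h/∂y = [75·(+0.2) − 85·(-0.2)] / 13425 = +0.002384
Flow direction (−∇h) has components (-0.0006704 E, -0.002384 N).
Azimuth = atan2(E, N) = atan2(-0.0006704, -0.002384) = 195.7° ≈ 196°.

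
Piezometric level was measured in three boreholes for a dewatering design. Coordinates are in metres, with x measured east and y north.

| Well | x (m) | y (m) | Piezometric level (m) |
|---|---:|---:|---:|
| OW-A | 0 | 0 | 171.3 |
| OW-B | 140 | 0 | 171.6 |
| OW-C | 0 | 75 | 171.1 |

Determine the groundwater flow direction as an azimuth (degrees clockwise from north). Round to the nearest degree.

∂h/∂x = (171.6 − 171.3) / (140 − 0) = +0.002143
∂h/∂y = (171.1 − 171.3) / (75 − 0) = -0.002667
Flow direction (−∇h) has components (-0.002143 E, +0.002667 N).
Azimuth = atan2(E, N) = atan2(-0.002143, +0.002667) = 321.2° ≈ 321°.

321°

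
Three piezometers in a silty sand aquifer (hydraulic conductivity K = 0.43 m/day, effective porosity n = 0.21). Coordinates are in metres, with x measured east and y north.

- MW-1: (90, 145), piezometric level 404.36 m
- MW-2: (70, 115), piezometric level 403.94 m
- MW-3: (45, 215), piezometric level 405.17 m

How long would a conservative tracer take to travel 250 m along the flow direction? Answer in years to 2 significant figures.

26 years

With h = a·x + b·y + c and MW-1 as origin, the differences give:
  (-20)·a + (-30)·b = -0.42
  (-45)·a + 70·b = +0.81
Eliminate b (×70 and ×(-30), subtract): -2750·a = -5.100 → a = ∂h/∂x = +0.001855
Back-substitute: b = ∂h/∂y = +0.01276.
|∇h| = √(0.001855² + 0.01276²) = 0.01289
Seepage velocity v = K·i/n = 0.43 × 0.01289 / 0.21 = 0.02639 m/day.
t = 250 / 0.02639 = 9473 days = 25.9 years.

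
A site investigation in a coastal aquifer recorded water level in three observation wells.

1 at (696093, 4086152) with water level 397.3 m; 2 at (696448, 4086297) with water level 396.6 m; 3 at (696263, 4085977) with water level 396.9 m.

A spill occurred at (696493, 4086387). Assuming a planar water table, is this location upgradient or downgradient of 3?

With h = a·x + b·y + c and 1 as origin, the differences give:
  355·a + 145·b = -0.7
  170·a + (-175)·b = -0.4
Eliminate b (×(-175) and ×145, subtract): -86775·a = 180.50 → a = ∂h/∂x = -0.002080
Back-substitute: b = ∂h/∂y = +0.0002651.
Head at (696493, 4086387) = 397.3 + (-0.002080)·(400) + (+0.0002651)·(235) = 396.53 m.
That is lower than the 396.9 m at 3, so the point is downgradient.

downgradient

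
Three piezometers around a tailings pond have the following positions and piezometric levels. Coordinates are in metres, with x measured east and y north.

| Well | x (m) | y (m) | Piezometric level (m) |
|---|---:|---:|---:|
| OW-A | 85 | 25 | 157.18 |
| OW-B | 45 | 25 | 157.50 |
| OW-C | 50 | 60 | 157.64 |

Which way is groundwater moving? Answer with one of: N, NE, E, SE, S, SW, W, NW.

SE

With h = a·x + b·y + c and OW-A as origin, the differences give:
  (-40)·a + 0·b = +0.32
  (-35)·a + 35·b = +0.46
Eliminate b (×35 and ×0, subtract): -1400·a = 11.200 → a = ∂h/∂x = -0.008000
Back-substitute: b = ∂h/∂y = +0.005143.
Flow = −∇h = (+0.008000 east, -0.005143 north), which points southeast.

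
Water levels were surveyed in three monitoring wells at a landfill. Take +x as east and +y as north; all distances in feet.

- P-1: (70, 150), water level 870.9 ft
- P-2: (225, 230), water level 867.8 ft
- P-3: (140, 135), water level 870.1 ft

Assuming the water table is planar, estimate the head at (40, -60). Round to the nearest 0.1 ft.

873.8 ft

Differences from P-1: to P-2 (Δx, Δy, Δh) = (155, 80, -3.1); to P-3 = (70, -15, -0.8).
Determinant of the coordinate differences = 155·(-15) − 70·80 = -7925.
∂h/∂x = [(-3.1)·(-15) − (-0.8)·80] / -7925 = -0.01394
∂h/∂y = [155·(-0.8) − 70·(-3.1)] / -7925 = -0.01174
h(40, -60) = 870.9 + (-0.01394)·(-30) + (-0.01174)·(-210) = 870.9 +0.418 +2.464 = 873.783 ft.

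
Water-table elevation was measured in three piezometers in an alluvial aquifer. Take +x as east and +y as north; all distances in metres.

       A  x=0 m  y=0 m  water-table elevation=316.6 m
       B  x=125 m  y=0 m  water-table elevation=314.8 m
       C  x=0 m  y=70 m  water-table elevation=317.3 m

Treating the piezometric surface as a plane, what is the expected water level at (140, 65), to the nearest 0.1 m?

315.2 m

∂h/∂x = (314.8 − 316.6) / (125 − 0) = -0.01440
∂h/∂y = (317.3 − 316.6) / (70 − 0) = +0.010000
h(140, 65) = 316.6 + (-0.01440)·(140) + (+0.010000)·(65) = 316.6 -2.016 +0.650 = 315.234 m.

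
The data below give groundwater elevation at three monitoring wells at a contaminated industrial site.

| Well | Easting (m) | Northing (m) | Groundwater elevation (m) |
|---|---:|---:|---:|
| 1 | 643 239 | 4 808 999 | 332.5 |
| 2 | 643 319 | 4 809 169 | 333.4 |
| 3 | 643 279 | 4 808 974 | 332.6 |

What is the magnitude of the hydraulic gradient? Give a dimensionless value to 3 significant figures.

0.00550

Three-point gradient (reference 1): Δ to 2 = (80, 170, +0.9), Δ to 3 = (40, -25, +0.1).
∂h/∂x = +0.004489, ∂h/∂y = +0.003182 (det = -8800).
|∇h| = √(0.004489² + 0.003182²) = 0.005502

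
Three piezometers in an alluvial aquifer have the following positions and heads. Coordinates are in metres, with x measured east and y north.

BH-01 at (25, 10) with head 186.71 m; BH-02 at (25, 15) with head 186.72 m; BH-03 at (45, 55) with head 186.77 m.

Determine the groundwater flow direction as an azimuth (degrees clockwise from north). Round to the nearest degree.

Differences from BH-01: to BH-02 (Δx, Δy, Δh) = (0, 5, +0.01); to BH-03 = (20, 45, +0.06).
Solve a·Δx + b·Δy = Δh: det = 0·45 − 20·5 = -100.
∂h/∂x = [(+0.01)·45 − (+0.06)·5] / -100 = -0.001500
∂h/∂y = [0·(+0.06) − 20·(+0.01)] / -100 = +0.002000
Flow direction (−∇h) has components (+0.001500 E, -0.002000 N).
Azimuth = atan2(E, N) = atan2(+0.001500, -0.002000) = 143.1° ≈ 143°.

143°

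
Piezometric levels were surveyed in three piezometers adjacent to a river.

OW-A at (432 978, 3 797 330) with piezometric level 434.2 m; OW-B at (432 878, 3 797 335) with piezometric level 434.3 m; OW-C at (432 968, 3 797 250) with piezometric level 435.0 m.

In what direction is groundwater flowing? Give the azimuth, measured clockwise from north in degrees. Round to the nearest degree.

Differences from OW-A: to OW-B (Δx, Δy, Δh) = (-100, 5, +0.1); to OW-C = (-10, -80, +0.8).
Solve a·Δx + b·Δy = Δh: det = (-100)·(-80) − (-10)·5 = 8050.
∂h/∂x = [(+0.1)·(-80) − (+0.8)·5] / 8050 = -0.001491
∂h/∂y = [(-100)·(+0.8) − (-10)·(+0.1)] / 8050 = -0.009814
Flow direction (−∇h) has components (+0.001491 E, +0.009814 N).
Azimuth = atan2(E, N) = atan2(+0.001491, +0.009814) = 8.6° ≈ 009°.

009°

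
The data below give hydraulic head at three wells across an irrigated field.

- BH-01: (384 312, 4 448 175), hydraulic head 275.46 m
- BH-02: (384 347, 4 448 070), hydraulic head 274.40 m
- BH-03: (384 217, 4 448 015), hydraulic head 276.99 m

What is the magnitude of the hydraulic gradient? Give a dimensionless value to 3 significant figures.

With h = a·x + b·y + c and BH-01 as origin, the differences give:
  35·a + (-105)·b = -1.06
  (-95)·a + (-160)·b = +1.53
Eliminate b (×(-160) and ×(-105), subtract): -15575·a = 330.250 → a = ∂h/∂x = -0.02120
Back-substitute: b = ∂h/∂y = +0.003027.
|∇h| = √(-0.02120² + 0.003027²) = 0.02142

0.0214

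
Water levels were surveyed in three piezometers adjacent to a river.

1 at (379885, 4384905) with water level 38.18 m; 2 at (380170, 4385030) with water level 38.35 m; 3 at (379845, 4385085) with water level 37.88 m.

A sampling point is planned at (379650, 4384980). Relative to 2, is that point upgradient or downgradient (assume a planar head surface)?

Three-point gradient (reference 1): Δ to 2 = (285, 125, +0.17), Δ to 3 = (-40, 180, -0.30).
∂h/∂x = +0.001210, ∂h/∂y = -0.001398 (det = 56300).
Head at (379650, 4384980) = 38.18 + (+0.001210)·(-235) + (-0.001398)·(75) = 37.79 m.
That is lower than the 38.35 m at 2, so the point is downgradient.

downgradient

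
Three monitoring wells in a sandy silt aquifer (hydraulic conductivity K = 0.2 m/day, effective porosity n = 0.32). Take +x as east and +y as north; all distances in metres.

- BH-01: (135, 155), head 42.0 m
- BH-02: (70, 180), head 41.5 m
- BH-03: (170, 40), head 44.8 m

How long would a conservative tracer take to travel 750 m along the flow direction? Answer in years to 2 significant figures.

130 years

Differences from BH-01: to BH-02 (Δx, Δy, Δh) = (-65, 25, -0.5); to BH-03 = (35, -115, +2.8).
Solve a·Δx + b·Δy = Δh: det = (-65)·(-115) − 35·25 = 6600.
∂h/∂x = [(-0.5)·(-115) − (+2.8)·25] / 6600 = -0.001894
∂h/∂y = [(-65)·(+2.8) − 35·(-0.5)] / 6600 = -0.02492
|∇h| = √(-0.001894² + -0.02492²) = 0.02499
Seepage velocity v = K·i/n = 0.2 × 0.02499 / 0.32 = 0.01562 m/day.
t = 750 / 0.01562 = 4.802e+04 days = 131 years.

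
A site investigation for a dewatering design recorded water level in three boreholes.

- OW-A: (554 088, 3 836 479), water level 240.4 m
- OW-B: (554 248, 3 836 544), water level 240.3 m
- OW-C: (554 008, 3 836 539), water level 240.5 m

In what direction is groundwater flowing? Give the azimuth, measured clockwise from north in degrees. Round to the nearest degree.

123°

Differences from OW-A: to OW-B (Δx, Δy, Δh) = (160, 65, -0.1); to OW-C = (-80, 60, +0.1).
Solve a·Δx + b·Δy = Δh: det = 160·60 − (-80)·65 = 14800.
∂h/∂x = [(-0.1)·60 − (+0.1)·65] / 14800 = -0.0008446
∂h/∂y = [160·(+0.1) − (-80)·(-0.1)] / 14800 = +0.0005405
Flow direction (−∇h) has components (+0.0008446 E, -0.0005405 N).
Azimuth = atan2(E, N) = atan2(+0.0008446, -0.0005405) = 122.6° ≈ 123°.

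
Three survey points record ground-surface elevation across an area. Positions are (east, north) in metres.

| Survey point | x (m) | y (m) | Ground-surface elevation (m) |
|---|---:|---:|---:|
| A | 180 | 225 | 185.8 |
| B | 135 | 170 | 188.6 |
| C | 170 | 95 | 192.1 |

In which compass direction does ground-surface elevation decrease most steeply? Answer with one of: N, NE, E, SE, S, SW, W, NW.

Taking A as reference: B−A = (-45, -55, +2.8); C−A = (-10, -130, +6.3).
Solve a·Δx + b·Δy = Δz: det = (-45)·(-130) − (-10)·(-55) = 5300.
∂z/∂x = [(+2.8)·(-130) − (+6.3)·(-55)] / 5300 = -0.003302
∂z/∂y = [(-45)·(+6.3) − (-10)·(+2.8)] / 5300 = -0.04821
Steepest decrease is along −∇f = (+0.003302 E, +0.04821 N) → north.

N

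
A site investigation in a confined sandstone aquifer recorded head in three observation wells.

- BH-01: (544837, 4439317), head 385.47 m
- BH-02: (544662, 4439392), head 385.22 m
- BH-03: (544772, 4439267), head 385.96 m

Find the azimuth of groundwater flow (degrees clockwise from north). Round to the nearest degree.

013°

With h = a·x + b·y + c and BH-01 as origin, the differences give:
  (-175)·a + 75·b = -0.25
  (-65)·a + (-50)·b = +0.49
Eliminate b (×(-50) and ×75, subtract): 13625·a = -24.250 → a = ∂h/∂x = -0.001780
Back-substitute: b = ∂h/∂y = -0.007486.
Flow direction (−∇h) has components (+0.001780 E, +0.007486 N).
Azimuth = atan2(E, N) = atan2(+0.001780, +0.007486) = 13.4° ≈ 013°.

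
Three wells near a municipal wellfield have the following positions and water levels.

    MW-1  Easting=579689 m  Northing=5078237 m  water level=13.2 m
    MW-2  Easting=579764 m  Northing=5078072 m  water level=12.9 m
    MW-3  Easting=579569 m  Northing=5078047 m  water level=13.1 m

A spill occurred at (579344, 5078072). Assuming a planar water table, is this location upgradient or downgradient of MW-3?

Differences from MW-1: to MW-2 (Δx, Δy, Δh) = (75, -165, -0.3); to MW-3 = (-120, -190, -0.1).
Determinant of the coordinate differences = 75·(-190) − (-120)·(-165) = -34050.
∂h/∂x = [(-0.3)·(-190) − (-0.1)·(-165)] / -34050 = -0.001189
∂h/∂y = [75·(-0.1) − (-120)·(-0.3)] / -34050 = +0.001278
Head at (579344, 5078072) = 13.2 + (-0.001189)·(-345) + (+0.001278)·(-165) = 13.40 m.
That is higher than the 13.1 m at MW-3, so the point is upgradient.

upgradient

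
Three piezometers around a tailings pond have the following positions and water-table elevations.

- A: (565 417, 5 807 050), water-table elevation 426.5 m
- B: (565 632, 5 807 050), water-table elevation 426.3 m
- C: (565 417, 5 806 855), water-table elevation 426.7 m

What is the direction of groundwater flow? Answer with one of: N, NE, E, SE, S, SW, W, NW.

NE

∂h/∂x = (426.3 − 426.5) / (565632 − 565417) = -0.0009302
∂h/∂y = (426.7 − 426.5) / (5806855 − 5807050) = -0.001026
Flow = −∇h = (+0.0009302 east, +0.001026 north), which points northeast.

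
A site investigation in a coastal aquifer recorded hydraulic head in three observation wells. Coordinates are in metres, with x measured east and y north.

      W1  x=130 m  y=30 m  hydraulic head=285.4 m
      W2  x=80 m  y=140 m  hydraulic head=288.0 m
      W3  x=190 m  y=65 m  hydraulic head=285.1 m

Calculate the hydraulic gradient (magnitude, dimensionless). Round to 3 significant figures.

0.0225

Differences from W1: to W2 (Δx, Δy, Δh) = (-50, 110, +2.6); to W3 = (60, 35, -0.3).
Solve a·Δx + b·Δy = Δh: det = (-50)·35 − 60·110 = -8350.
∂h/∂x = [(+2.6)·35 − (-0.3)·110] / -8350 = -0.01485
∂h/∂y = [(-50)·(-0.3) − 60·(+2.6)] / -8350 = +0.01689
|∇h| = √(-0.01485² + 0.01689²) = 0.02249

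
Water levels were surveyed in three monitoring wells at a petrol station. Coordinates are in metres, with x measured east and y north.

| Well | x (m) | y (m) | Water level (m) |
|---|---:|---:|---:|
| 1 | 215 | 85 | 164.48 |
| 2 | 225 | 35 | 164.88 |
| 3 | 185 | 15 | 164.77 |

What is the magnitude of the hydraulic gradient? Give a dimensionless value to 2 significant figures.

With h = a·x + b·y + c and 1 as origin, the differences give:
  10·a + (-50)·b = +0.40
  (-30)·a + (-70)·b = +0.29
Eliminate b (×(-70) and ×(-50), subtract): -2200·a = -13.500 → a = ∂h/∂x = +0.006136
Back-substitute: b = ∂h/∂y = -0.006773.
|∇h| = √(0.006136² + -0.006773²) = 0.009139

0.0091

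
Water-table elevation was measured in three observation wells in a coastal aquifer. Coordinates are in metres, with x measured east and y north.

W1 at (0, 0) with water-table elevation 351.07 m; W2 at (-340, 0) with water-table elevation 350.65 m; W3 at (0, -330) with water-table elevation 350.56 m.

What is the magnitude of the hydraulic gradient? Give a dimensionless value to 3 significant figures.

0.00198

∂h/∂x = (350.65 − 351.07) / (-340 − 0) = +0.001235
∂h/∂y = (350.56 − 351.07) / (-330 − 0) = +0.001545
|∇h| = √(0.001235² + 0.001545²) = 0.001978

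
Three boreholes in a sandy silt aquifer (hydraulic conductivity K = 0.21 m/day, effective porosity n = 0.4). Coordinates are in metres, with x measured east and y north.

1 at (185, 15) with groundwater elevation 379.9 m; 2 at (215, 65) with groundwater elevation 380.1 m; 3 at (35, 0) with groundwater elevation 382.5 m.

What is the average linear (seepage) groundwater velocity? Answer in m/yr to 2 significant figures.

4.7 m/yr

With h = a·x + b·y + c and 1 as origin, the differences give:
  30·a + 50·b = +0.2
  (-150)·a + (-15)·b = +2.6
Eliminate b (×(-15) and ×50, subtract): 7050·a = -133.00 → a = ∂h/∂x = -0.01887
Back-substitute: b = ∂h/∂y = +0.01532.
|∇h| = √(-0.01887² + 0.01532²) = 0.02431
Seepage velocity v = K·i/n = 0.21 × 0.02431 / 0.4 = 0.01276 m/day = 4.661 m/yr.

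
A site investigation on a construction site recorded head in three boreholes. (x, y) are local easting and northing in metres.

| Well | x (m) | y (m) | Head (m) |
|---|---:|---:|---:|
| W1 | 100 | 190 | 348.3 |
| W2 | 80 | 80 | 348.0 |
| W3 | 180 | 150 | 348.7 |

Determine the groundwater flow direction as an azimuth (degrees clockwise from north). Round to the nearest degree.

254°

Taking W1 as reference: W2−W1 = (-20, -110, -0.3); W3−W1 = (80, -40, +0.4).
Determinant of the coordinate differences = (-20)·(-40) − 80·(-110) = 9600.
∂h/∂x = [(-0.3)·(-40) − (+0.4)·(-110)] / 9600 = +0.005833
∂h/∂y = [(-20)·(+0.4) − 80·(-0.3)] / 9600 = +0.001667
Flow direction (−∇h) has components (-0.005833 E, -0.001667 N).
Azimuth = atan2(E, N) = atan2(-0.005833, -0.001667) = 254.1° ≈ 254°.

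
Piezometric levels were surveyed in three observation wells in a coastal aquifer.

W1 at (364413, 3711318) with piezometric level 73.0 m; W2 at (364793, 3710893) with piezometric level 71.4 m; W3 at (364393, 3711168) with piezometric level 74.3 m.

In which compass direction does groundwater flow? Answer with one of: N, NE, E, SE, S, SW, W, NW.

With h = a·x + b·y + c and W1 as origin, the differences give:
  380·a + (-425)·b = -1.6
  (-20)·a + (-150)·b = +1.3
Eliminate b (×(-150) and ×(-425), subtract): -65500·a = 792.50 → a = ∂h/∂x = -0.01210
Back-substitute: b = ∂h/∂y = -0.007053.
Flow = −∇h = (+0.01210 east, +0.007053 north), which points northeast.

NE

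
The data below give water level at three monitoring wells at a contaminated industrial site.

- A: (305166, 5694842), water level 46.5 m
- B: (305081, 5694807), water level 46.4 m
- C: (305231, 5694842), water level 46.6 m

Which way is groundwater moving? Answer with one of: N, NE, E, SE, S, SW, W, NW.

With h = a·x + b·y + c and A as origin, the differences give:
  (-85)·a + (-35)·b = -0.1
  65·a + 0·b = +0.1
Eliminate b (×0 and ×(-35), subtract): 2275·a = 3.50 → a = ∂h/∂x = +0.001538
Back-substitute: b = ∂h/∂y = -0.0008791.
Flow = −∇h = (-0.001538 east, +0.0008791 north), which points northwest.

NW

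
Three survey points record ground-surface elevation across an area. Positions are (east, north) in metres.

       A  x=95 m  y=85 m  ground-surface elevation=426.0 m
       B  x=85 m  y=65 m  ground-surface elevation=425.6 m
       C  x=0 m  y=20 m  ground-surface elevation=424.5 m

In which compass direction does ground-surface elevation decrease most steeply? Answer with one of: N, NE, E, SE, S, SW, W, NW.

S

Taking A as reference: B−A = (-10, -20, -0.4); C−A = (-95, -65, -1.5).
Determinant of the coordinate differences = (-10)·(-65) − (-95)·(-20) = -1250.
∂z/∂x = [(-0.4)·(-65) − (-1.5)·(-20)] / -1250 = +0.003200
∂z/∂y = [(-10)·(-1.5) − (-95)·(-0.4)] / -1250 = +0.01840
Steepest decrease is along −∇f = (-0.003200 E, -0.01840 N) → south.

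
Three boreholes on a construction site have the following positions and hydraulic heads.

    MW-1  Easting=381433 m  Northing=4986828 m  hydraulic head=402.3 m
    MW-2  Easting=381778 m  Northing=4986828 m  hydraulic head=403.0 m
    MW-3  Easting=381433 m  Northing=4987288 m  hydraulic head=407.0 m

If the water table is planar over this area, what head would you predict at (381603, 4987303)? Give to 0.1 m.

407.5 m

∂h/∂x = (403.0 − 402.3) / (381778 − 381433) = +0.002029
∂h/∂y = (407.0 − 402.3) / (4987288 − 4986828) = +0.01022
h(381603, 4987303) = 402.3 + (+0.002029)·(170) + (+0.01022)·(475) = 402.3 +0.345 +4.853 = 407.498 m.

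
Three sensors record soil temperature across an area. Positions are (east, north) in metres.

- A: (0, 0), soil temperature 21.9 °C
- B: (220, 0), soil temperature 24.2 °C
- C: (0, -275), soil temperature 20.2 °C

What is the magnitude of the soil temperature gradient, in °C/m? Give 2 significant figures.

∂T/∂x = (24.2 − 21.9) / (220 − 0) = +0.01045
∂T/∂y = (20.2 − 21.9) / (-275 − 0) = +0.006182
|∇f| = √(0.01045² + 0.006182²) = 0.01214 °C/m

0.012 °C/m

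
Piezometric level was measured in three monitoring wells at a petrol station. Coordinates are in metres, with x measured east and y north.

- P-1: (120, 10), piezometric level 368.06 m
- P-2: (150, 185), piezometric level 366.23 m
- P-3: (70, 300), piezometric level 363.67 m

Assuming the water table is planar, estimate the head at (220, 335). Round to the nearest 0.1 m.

365.3 m

Taking P-1 as reference: P-2−P-1 = (30, 175, -1.83); P-3−P-1 = (-50, 290, -4.39).
Solve a·Δx + b·Δy = Δh: det = 30·290 − (-50)·175 = 17450.
∂h/∂x = [(-1.83)·290 − (-4.39)·175] / 17450 = +0.01361
∂h/∂y = [30·(-4.39) − (-50)·(-1.83)] / 17450 = -0.01279
h(220, 335) = 368.06 + (+0.01361)·(100) + (-0.01279)·(325) = 368.06 +1.361 -4.157 = 365.264 m.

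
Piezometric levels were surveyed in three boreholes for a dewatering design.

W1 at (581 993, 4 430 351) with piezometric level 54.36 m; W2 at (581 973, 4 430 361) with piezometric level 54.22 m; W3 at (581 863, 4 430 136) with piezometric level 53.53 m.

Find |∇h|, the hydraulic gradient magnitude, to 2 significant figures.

Differences from W1: to W2 (Δx, Δy, Δh) = (-20, 10, -0.14); to W3 = (-130, -215, -0.83).
Determinant of the coordinate differences = (-20)·(-215) − (-130)·10 = 5600.
∂h/∂x = [(-0.14)·(-215) − (-0.83)·10] / 5600 = +0.006857
∂h/∂y = [(-20)·(-0.83) − (-130)·(-0.14)] / 5600 = -0.0002857
|∇h| = √(0.006857² + -0.0002857²) = 0.006863

0.0069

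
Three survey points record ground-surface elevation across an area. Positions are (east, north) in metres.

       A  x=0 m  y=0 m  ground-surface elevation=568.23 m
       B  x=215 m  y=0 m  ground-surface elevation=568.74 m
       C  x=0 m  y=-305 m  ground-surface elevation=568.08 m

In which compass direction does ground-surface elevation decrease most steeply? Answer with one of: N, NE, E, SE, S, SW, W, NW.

W

∂z/∂x = (568.74 − 568.23) / (215 − 0) = +0.002372
∂z/∂y = (568.08 − 568.23) / (-305 − 0) = +0.0004918
Steepest decrease is along −∇f = (-0.002372 E, -0.0004918 N) → west.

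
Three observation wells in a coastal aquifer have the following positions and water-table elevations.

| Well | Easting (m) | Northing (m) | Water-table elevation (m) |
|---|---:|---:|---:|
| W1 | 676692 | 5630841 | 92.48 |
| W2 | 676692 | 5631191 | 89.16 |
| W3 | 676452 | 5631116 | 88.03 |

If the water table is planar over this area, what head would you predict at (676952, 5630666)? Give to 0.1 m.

Three-point gradient (reference W1): Δ to W2 = (0, 350, -3.32), Δ to W3 = (-240, 275, -4.45).
∂h/∂x = +0.007673, ∂h/∂y = -0.009486 (det = 84000).
h(676952, 5630666) = 92.48 + (+0.007673)·(260) + (-0.009486)·(-175) = 92.48 +1.995 +1.660 = 96.135 m.

96.1 m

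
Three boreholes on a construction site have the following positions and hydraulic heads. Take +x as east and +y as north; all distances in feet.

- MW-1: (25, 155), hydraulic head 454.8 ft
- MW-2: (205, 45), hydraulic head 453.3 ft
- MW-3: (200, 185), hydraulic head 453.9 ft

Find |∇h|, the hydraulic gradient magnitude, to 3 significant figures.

0.00712

Taking MW-1 as reference: MW-2−MW-1 = (180, -110, -1.5); MW-3−MW-1 = (175, 30, -0.9).
Determinant of the coordinate differences = 180·30 − 175·(-110) = 24650.
∂h/∂x = [(-1.5)·30 − (-0.9)·(-110)] / 24650 = -0.005842
∂h/∂y = [180·(-0.9) − 175·(-1.5)] / 24650 = +0.004077
|∇h| = √(-0.005842² + 0.004077²) = 0.007124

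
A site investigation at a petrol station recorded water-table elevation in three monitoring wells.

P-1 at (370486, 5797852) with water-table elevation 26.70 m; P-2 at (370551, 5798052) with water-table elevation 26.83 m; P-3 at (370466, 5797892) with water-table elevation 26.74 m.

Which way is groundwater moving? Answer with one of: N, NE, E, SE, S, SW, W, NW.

SE

With h = a·x + b·y + c and P-1 as origin, the differences give:
  65·a + 200·b = +0.13
  (-20)·a + 40·b = +0.04
Eliminate b (×40 and ×200, subtract): 6600·a = -2.800 → a = ∂h/∂x = -0.0004242
Back-substitute: b = ∂h/∂y = +0.0007879.
Flow = −∇h = (+0.0004242 east, -0.0007879 north), which points southeast.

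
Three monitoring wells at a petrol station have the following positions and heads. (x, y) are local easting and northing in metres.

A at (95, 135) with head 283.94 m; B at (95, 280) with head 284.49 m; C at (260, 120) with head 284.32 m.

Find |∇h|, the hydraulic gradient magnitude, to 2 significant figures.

0.0046

Differences from A: to B (Δx, Δy, Δh) = (0, 145, +0.55); to C = (165, -15, +0.38).
Determinant of the coordinate differences = 0·(-15) − 165·145 = -23925.
∂h/∂x = [(+0.55)·(-15) − (+0.38)·145] / -23925 = +0.002648
∂h/∂y = [0·(+0.38) − 165·(+0.55)] / -23925 = +0.003793
|∇h| = √(0.002648² + 0.003793²) = 0.004626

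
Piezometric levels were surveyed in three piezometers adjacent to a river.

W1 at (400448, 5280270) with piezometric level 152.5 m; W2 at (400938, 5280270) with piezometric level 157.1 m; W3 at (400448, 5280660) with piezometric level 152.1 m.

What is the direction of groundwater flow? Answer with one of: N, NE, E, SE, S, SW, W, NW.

∂h/∂x = (157.1 − 152.5) / (400938 − 400448) = +0.009388
∂h/∂y = (152.1 − 152.5) / (5280660 − 5280270) = -0.001026
Flow = −∇h = (-0.009388 east, +0.001026 north), which points west.

W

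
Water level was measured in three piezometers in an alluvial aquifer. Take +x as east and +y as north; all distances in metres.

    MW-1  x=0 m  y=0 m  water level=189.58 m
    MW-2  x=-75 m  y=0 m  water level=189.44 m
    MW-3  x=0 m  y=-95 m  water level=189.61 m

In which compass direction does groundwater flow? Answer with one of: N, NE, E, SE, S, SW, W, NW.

W

∂h/∂x = (189.44 − 189.58) / (-75 − 0) = +0.001867
∂h/∂y = (189.61 − 189.58) / (-95 − 0) = -0.0003158
Flow = −∇h = (-0.001867 east, +0.0003158 north), which points west.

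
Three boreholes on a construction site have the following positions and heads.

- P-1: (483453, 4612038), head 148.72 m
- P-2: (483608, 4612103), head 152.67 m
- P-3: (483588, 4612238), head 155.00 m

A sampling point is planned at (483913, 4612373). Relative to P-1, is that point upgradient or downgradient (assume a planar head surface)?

upgradient

Differences from P-1: to P-2 (Δx, Δy, Δh) = (155, 65, +3.95); to P-3 = (135, 200, +6.28).
Solve a·Δx + b·Δy = Δh: det = 155·200 − 135·65 = 22225.
∂h/∂x = [(+3.95)·200 − (+6.28)·65] / 22225 = +0.01718
∂h/∂y = [155·(+6.28) − 135·(+3.95)] / 22225 = +0.01980
Head at (483913, 4612373) = 148.72 + (+0.01718)·(460) + (+0.01980)·(335) = 163.26 m.
That is higher than the 148.72 m at P-1, so the point is upgradient.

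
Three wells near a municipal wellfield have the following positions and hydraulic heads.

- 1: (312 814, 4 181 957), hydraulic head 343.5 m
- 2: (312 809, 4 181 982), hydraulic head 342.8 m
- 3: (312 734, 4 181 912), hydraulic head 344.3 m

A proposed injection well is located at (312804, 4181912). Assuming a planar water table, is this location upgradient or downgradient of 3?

upgradient

With h = a·x + b·y + c and 1 as origin, the differences give:
  (-5)·a + 25·b = -0.7
  (-80)·a + (-45)·b = +0.8
Eliminate b (×(-45) and ×25, subtract): 2225·a = 11.50 → a = ∂h/∂x = +0.005169
Back-substitute: b = ∂h/∂y = -0.02697.
Head at (312804, 4181912) = 343.5 + (+0.005169)·(-10) + (-0.02697)·(-45) = 344.66 m.
That is higher than the 344.3 m at 3, so the point is upgradient.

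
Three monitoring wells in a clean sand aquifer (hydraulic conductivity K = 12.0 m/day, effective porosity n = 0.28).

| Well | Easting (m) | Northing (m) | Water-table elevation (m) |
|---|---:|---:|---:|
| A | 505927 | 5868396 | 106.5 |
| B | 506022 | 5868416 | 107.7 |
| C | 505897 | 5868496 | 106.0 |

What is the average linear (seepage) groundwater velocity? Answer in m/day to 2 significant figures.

0.55 m/day

Taking A as reference: B−A = (95, 20, +1.2); C−A = (-30, 100, -0.5).
Determinant of the coordinate differences = 95·100 − (-30)·20 = 10100.
∂h/∂x = [(+1.2)·100 − (-0.5)·20] / 10100 = +0.01287
∂h/∂y = [95·(-0.5) − (-30)·(+1.2)] / 10100 = -0.001139
|∇h| = √(0.01287² + -0.001139²) = 0.01292
Seepage velocity v = K·i/n = 12.0 × 0.01292 / 0.28 = 0.5537 m/day.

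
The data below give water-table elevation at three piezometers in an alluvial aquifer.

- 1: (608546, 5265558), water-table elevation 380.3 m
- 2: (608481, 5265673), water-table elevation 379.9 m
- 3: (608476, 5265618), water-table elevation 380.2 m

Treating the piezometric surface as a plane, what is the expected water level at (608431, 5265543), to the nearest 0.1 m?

Differences from 1: to 2 (Δx, Δy, Δh) = (-65, 115, -0.4); to 3 = (-70, 60, -0.1).
Determinant of the coordinate differences = (-65)·60 − (-70)·115 = 4150.
∂h/∂x = [(-0.4)·60 − (-0.1)·115] / 4150 = -0.003012
∂h/∂y = [(-65)·(-0.1) − (-70)·(-0.4)] / 4150 = -0.005181
h(608431, 5265543) = 380.3 + (-0.003012)·(-115) + (-0.005181)·(-15) = 380.3 +0.346 +0.078 = 380.724 m.

380.7 m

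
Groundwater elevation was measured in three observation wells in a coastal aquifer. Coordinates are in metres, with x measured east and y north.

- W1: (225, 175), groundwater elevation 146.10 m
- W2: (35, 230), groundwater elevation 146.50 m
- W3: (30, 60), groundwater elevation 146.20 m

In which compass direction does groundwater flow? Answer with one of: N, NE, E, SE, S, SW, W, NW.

SE

Taking W1 as reference: W2−W1 = (-190, 55, +0.40); W3−W1 = (-195, -115, +0.10).
Determinant of the coordinate differences = (-190)·(-115) − (-195)·55 = 32575.
∂h/∂x = [(+0.40)·(-115) − (+0.10)·55] / 32575 = -0.001581
∂h/∂y = [(-190)·(+0.10) − (-195)·(+0.40)] / 32575 = +0.001811
Flow = −∇h = (+0.001581 east, -0.001811 north), which points southeast.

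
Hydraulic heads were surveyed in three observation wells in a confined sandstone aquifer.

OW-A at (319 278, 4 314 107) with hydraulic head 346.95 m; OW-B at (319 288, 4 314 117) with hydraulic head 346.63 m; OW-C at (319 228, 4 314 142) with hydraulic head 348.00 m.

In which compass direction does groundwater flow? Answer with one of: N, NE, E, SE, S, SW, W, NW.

With h = a·x + b·y + c and OW-A as origin, the differences give:
  10·a + 10·b = -0.32
  (-50)·a + 35·b = +1.05
Eliminate b (×35 and ×10, subtract): 850·a = -21.700 → a = ∂h/∂x = -0.02553
Back-substitute: b = ∂h/∂y = -0.006471.
Flow = −∇h = (+0.02553 east, +0.006471 north), which points east.

E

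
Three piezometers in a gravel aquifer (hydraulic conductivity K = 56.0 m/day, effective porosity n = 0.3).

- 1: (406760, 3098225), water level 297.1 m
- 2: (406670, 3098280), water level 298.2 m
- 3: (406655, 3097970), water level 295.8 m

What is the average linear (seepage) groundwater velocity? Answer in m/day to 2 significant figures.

With h = a·x + b·y + c and 1 as origin, the differences give:
  (-90)·a + 55·b = +1.1
  (-105)·a + (-255)·b = -1.3
Eliminate b (×(-255) and ×55, subtract): 28725·a = -209.00 → a = ∂h/∂x = -0.007276
Back-substitute: b = ∂h/∂y = +0.008094.
|∇h| = √(-0.007276² + 0.008094²) = 0.01088
Seepage velocity v = K·i/n = 56.0 × 0.01088 / 0.3 = 2.031 m/day.

2.0 m/day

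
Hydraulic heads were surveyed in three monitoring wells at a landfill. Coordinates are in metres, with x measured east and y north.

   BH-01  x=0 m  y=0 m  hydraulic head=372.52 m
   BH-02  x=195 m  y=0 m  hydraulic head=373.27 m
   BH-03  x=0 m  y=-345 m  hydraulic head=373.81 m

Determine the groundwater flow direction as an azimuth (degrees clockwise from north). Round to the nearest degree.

∂h/∂x = (373.27 − 372.52) / (195 − 0) = +0.003846
∂h/∂y = (373.81 − 372.52) / (-345 − 0) = -0.003739
Flow direction (−∇h) has components (-0.003846 E, +0.003739 N).
Azimuth = atan2(E, N) = atan2(-0.003846, +0.003739) = 314.2° ≈ 314°.

314°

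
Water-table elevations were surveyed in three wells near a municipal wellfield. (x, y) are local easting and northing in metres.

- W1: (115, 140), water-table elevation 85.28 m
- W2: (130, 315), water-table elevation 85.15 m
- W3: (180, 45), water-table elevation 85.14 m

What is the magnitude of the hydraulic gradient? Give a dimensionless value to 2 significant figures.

0.0029

Three-point gradient (reference W1): Δ to W2 = (15, 175, -0.13), Δ to W3 = (65, -95, -0.14).
∂h/∂x = -0.002879, ∂h/∂y = -0.0004961 (det = -12800).
|∇h| = √(-0.002879² + -0.0004961²) = 0.002921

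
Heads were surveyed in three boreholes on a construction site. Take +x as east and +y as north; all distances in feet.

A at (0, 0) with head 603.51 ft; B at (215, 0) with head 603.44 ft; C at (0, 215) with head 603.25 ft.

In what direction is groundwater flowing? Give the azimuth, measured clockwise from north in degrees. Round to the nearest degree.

015°

∂h/∂x = (603.44 − 603.51) / (215 − 0) = -0.0003256
∂h/∂y = (603.25 − 603.51) / (215 − 0) = -0.001209
Flow direction (−∇h) has components (+0.0003256 E, +0.001209 N).
Azimuth = atan2(E, N) = atan2(+0.0003256, +0.001209) = 15.1° ≈ 015°.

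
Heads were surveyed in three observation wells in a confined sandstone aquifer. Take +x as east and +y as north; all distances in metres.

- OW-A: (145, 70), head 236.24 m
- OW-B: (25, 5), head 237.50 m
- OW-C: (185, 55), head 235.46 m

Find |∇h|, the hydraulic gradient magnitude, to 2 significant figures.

With h = a·x + b·y + c and OW-A as origin, the differences give:
  (-120)·a + (-65)·b = +1.26
  40·a + (-15)·b = -0.78
Eliminate b (×(-15) and ×(-65), subtract): 4400·a = -69.600 → a = ∂h/∂x = -0.01582
Back-substitute: b = ∂h/∂y = +0.009818.
|∇h| = √(-0.01582² + 0.009818²) = 0.01862

0.019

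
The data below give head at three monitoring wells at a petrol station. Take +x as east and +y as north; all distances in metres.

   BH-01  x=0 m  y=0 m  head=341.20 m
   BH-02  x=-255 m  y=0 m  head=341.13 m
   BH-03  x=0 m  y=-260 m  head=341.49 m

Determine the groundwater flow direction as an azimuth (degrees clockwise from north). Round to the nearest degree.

346°

∂h/∂x = (341.13 − 341.20) / (-255 − 0) = +0.0002745
∂h/∂y = (341.49 − 341.20) / (-260 − 0) = -0.001115
Flow direction (−∇h) has components (-0.0002745 E, +0.001115 N).
Azimuth = atan2(E, N) = atan2(-0.0002745, +0.001115) = 346.2° ≈ 346°.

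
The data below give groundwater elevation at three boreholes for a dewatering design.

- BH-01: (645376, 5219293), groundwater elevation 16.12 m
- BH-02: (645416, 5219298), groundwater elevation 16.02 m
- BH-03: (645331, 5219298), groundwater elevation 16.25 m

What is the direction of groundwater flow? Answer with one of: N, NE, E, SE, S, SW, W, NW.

Taking BH-01 as reference: BH-02−BH-01 = (40, 5, -0.10); BH-03−BH-01 = (-45, 5, +0.13).
Determinant of the coordinate differences = 40·5 − (-45)·5 = 425.
∂h/∂x = [(-0.10)·5 − (+0.13)·5] / 425 = -0.002706
∂h/∂y = [40·(+0.13) − (-45)·(-0.10)] / 425 = +0.001647
Flow = −∇h = (+0.002706 east, -0.001647 north), which points southeast.

SE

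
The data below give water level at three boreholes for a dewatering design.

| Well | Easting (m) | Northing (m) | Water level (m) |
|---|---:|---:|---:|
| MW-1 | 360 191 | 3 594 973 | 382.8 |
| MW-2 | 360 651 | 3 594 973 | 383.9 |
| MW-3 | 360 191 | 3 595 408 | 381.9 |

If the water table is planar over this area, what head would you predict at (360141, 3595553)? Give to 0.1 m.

381.5 m

∂h/∂x = (383.9 − 382.8) / (360651 − 360191) = +0.002391
∂h/∂y = (381.9 − 382.8) / (3595408 − 3594973) = -0.002069
h(360141, 3595553) = 382.8 + (+0.002391)·(-50) + (-0.002069)·(580) = 382.8 -0.120 -1.200 = 381.480 m.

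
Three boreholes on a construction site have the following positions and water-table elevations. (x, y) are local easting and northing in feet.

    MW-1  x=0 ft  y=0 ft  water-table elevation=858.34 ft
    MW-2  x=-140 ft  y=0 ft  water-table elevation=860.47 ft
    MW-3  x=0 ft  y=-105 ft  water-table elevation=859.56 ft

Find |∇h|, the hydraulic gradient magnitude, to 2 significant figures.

∂h/∂x = (860.47 − 858.34) / (-140 − 0) = -0.01521
∂h/∂y = (859.56 − 858.34) / (-105 − 0) = -0.01162
|∇h| = √(-0.01521² + -0.01162²) = 0.01914

0.019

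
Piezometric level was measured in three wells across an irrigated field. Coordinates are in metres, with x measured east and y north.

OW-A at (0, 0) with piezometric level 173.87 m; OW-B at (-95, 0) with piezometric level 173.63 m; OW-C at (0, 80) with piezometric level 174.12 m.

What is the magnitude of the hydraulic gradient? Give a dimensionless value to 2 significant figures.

∂h/∂x = (173.63 − 173.87) / (-95 − 0) = +0.002526
∂h/∂y = (174.12 − 173.87) / (80 − 0) = +0.003125
|∇h| = √(0.002526² + 0.003125²) = 0.004018

0.0040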